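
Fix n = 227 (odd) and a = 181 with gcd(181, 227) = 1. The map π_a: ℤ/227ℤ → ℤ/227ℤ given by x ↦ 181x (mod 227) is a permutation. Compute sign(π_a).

Orbit of 116 under x↦181x: [116, 112, 69, 4, 43, 65, 188]… (length divides ord_227(181)).
π_181 has 3 disjoint cycles with lengths [113, 113, 1] on {0,…,226}.
With 3 cycles on 227 points, sign = (−1)^{227−3} = +1.
Check: (181/227) = +1 by Zolotarev.

+1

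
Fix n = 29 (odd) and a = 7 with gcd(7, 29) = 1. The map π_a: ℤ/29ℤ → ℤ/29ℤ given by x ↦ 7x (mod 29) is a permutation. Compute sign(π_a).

Start at x=24: 24 → 23 → 16 → 25 → 1 → 7 → 20 → 24 (one orbit).
π_7 has 5 disjoint cycles with lengths [7, 7, 7, 7, 1] on {0,…,28}.
Σ(ℓ_i−1) = 29−5 = 24; sign = (−1)^24 = +1.
Via Zolotarev, sign(π_{7}) = (7|29) = +1.

+1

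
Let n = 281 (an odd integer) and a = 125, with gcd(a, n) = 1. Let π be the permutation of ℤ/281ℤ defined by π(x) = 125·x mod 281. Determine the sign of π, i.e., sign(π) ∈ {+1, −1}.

+1

Orbit of 18 under x↦125x: [18, 2, 250, 59, 69, 195, 209]… (length divides ord_281(125)).
The orbit structure of x ↦ 125x mod 281: 3 orbits of sizes [140, 140, 1].
sign(π) = (−1)^{n − #cycles} = (−1)^{281−3} = (−1)^278 = +1.
Check: (125/281) = +1 by Zolotarev.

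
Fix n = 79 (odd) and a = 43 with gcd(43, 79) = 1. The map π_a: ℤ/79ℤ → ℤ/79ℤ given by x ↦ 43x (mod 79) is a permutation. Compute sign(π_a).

Orbit of 17 under x↦43x: [17, 20, 70, 8, 28, 19, 27]… (length divides ord_79(43)).
Cycle lengths of π_43 on ℤ/79ℤ: [78, 1]; 2 cycles in total.
n − c = 79 − 2 = 77; sign = (−1)^77 = -1.

-1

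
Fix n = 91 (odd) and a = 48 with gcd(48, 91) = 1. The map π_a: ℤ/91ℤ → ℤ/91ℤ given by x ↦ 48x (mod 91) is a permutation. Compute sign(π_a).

-1

Trace 1: π^k(1) = [1, 48, 29, 27, 22, 55] for k=0..5.
Decompose π into cycles: lengths [6, 6, 6, 6, 6, 6, 6, 6, 6, 6, 6, 6, 3, 3, 3, 3, 2, 2, 2, 1] (20 cycles, including the fixed point 0).
n − c = 91 − 20 = 71; sign = (−1)^71 = -1.
Via Zolotarev, sign(π_{48}) = (48|91) = -1.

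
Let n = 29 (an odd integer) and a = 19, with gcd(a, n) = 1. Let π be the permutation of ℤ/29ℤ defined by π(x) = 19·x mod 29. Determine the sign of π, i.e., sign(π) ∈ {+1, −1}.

Trace 25: π^k(25) = [25, 11, 6, 27, 20, 3, 28] for k=0..6.
Cycle lengths of π_19 on ℤ/29ℤ: [28, 1]; 2 cycles in total.
sign(π) = (−1)^{n − #cycles} = (−1)^{29−2} = (−1)^27 = -1.
The Jacobi symbol (19|29) = -1 (Zolotarev) agrees.

-1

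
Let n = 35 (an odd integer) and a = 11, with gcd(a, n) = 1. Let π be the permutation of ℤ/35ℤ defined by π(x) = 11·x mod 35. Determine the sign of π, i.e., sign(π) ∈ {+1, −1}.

+1

Start at x=16: 16 → 1 → 11 → 16 (one orbit).
Cycle lengths of π_11 on ℤ/35ℤ: [3, 3, 3, 3, 3, 3, 3, 3, 3, 3, 1, 1, 1, 1, 1]; 15 cycles in total.
15 cycles on 35: each ℓ→(−1)^(ℓ−1), product (−1)^20 = +1.
(11|35)_J = +1 (Zolotarev's lemma cross-check).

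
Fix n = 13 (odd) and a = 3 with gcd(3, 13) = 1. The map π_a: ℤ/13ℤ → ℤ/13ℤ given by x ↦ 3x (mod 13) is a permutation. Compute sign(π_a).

+1

Orbit of 1 under x↦3x: [1, 3, 9]… (length divides ord_13(3)).
5 cycles of lengths [3, 3, 3, 3, 1].
n − c = 13 − 5 = 8; sign = (−1)^8 = +1.
Zolotarev: (3|13) = +1, matching the cycle-count sign.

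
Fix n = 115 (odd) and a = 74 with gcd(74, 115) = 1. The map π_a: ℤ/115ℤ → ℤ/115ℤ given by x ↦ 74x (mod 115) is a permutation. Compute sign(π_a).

Orbit of 34 under x↦74x: [34, 101, 114, 41, 44, 36, 19]… (length divides ord_115(74)).
Cycle type of π: 22×5 + 2×2 + 1; total 8 cycles.
n − c = 115 − 8 = 107; sign = (−1)^107 = -1.

-1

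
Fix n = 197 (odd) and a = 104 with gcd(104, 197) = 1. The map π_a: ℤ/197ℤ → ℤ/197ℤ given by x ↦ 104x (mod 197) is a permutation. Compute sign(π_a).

Orbit of 114 under x↦104x: [114, 36, 1, 104, 178, 191, 164]… (length divides ord_197(104)).
29 cycles of lengths [7, 7, 7, 7, 7, 7, 7, 7, 7, 7, 7, 7, 7, 7, 7, 7, 7, 7, 7, 7, 7, 7, 7, 7, 7, 7, 7, 7, 1].
With 29 cycles on 197 points, sign = (−1)^{197−29} = +1.

+1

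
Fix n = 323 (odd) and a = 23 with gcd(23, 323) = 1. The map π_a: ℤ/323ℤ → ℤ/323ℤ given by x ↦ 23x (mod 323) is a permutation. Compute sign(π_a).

Trace 123: π^k(123) = [123, 245, 144, 82, 271, 96, 270] for k=0..6.
The orbit structure of x ↦ 23x mod 323: 6 orbits of sizes [144, 144, 16, 9, 9, 1].
323 − 6 = 317 transpositions; sign(π) = (−1)^317 = -1.

-1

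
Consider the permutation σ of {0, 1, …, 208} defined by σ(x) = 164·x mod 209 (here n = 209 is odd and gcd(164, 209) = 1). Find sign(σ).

+1

Start at x=208: 208 → 45 → 65 → 1 → 164 → 144 → 208 (one orbit).
The orbit structure of x ↦ 164x mod 209: 39 orbits of sizes [6, 6, 6, 6, 6, 6, 6, 6, 6, 6, 6, 6, 6, 6, 6, 6, 6, 6, 6, 6, 6, 6, 6, 6, 6, 6, 6, 6, 6, 6, 6, 6, 6, 2, 2, 2, 2, 2, 1].
n − c = 209 − 39 = 170; sign = (−1)^170 = +1.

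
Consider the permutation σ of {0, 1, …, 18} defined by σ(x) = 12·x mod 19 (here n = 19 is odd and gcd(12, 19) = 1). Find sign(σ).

Start at x=12: 12 → 11 → 18 → 7 → 8 → 1 → 12 (one orbit).
Cycle lengths of π_12 on ℤ/19ℤ: [6, 6, 6, 1]; 4 cycles in total.
n − c = 19 − 4 = 15; sign = (−1)^15 = -1.

-1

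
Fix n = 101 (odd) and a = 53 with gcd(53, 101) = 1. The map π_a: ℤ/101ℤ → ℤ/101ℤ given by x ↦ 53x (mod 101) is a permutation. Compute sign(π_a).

Start at x=29: 29 → 22 → 55 → 87 → 66 → 64 → 59 → … (one orbit).
Decompose π into cycles: lengths [100, 1] (2 cycles, including the fixed point 0).
n − c = 101 − 2 = 99; sign = (−1)^99 = -1.
(53|101)_J = -1 (Zolotarev's lemma cross-check).

-1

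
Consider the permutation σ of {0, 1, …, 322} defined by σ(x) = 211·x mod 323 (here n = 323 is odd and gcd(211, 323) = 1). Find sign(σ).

Orbit of 64 under x↦211x: [64, 261, 161, 56, 188, 262, 49]… (length divides ord_323(211)).
5 cycles of lengths [144, 144, 18, 16, 1].
5 cycles on 323: each ℓ→(−1)^(ℓ−1), product (−1)^318 = +1.

+1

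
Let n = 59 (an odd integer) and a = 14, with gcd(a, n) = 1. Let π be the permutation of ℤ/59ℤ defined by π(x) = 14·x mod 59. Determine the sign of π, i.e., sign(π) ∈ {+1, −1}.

Orbit of 13 under x↦14x: [13, 5, 11, 36, 32, 35, 18]… (length divides ord_59(14)).
2 cycles of lengths [58, 1].
sign(π) = (−1)^{n − #cycles} = (−1)^{59−2} = (−1)^57 = -1.

-1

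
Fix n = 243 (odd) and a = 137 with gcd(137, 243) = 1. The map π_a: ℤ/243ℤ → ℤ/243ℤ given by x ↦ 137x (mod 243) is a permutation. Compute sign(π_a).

-1

Start at x=190: 190 → 29 → 85 → 224 → 70 → 113 → 172 → … (one orbit).
Cycle lengths of π_137 on ℤ/243ℤ: [162, 54, 18, 6, 2, 1]; 6 cycles in total.
sign(π) = (−1)^{n − #cycles} = (−1)^{243−6} = (−1)^237 = -1.
Check: (137/243) = -1 by Zolotarev.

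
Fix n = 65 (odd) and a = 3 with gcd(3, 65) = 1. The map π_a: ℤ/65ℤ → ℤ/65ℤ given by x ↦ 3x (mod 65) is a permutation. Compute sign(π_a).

-1

Trace 61: π^k(61) = [61, 53, 29, 22, 1, 3, 9] for k=0..6.
The orbit structure of x ↦ 3x mod 65: 10 orbits of sizes [12, 12, 12, 12, 4, 3, 3, 3, 3, 1].
n − c = 65 − 10 = 55; sign = (−1)^55 = -1.
Zolotarev: (3|65) = -1, matching the cycle-count sign.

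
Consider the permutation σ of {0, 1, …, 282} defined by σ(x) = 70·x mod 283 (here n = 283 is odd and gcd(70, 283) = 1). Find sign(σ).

Orbit of 160 under x↦70x: [160, 163, 90, 74, 86, 77, 13]… (length divides ord_283(70)).
Cycle lengths of π_70 on ℤ/283ℤ: [141, 141, 1]; 3 cycles in total.
283 − 3 = 280 transpositions; sign(π) = (−1)^280 = +1.
Via Zolotarev, sign(π_{70}) = (70|283) = +1.

+1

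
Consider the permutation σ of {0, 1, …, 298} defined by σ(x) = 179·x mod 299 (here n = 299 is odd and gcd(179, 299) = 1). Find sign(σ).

Orbit of 25 under x↦179x: [25, 289, 4, 118, 192, 282, 246]… (length divides ord_299(179)).
Decompose π into cycles: lengths [66, 66, 66, 66, 11, 11, 6, 6, 1] (9 cycles, including the fixed point 0).
With 9 cycles on 299 points, sign = (−1)^{299−9} = +1.
(179|299)_J = +1 (Zolotarev's lemma cross-check).

+1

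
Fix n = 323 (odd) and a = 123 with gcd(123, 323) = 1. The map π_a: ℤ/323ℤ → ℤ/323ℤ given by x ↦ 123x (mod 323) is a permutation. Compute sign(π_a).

Trace 271: π^k(271) = [271, 64, 120, 225, 220, 251, 188] for k=0..6.
Decompose π into cycles: lengths [36, 36, 36, 36, 36, 36, 36, 36, 9, 9, 4, 4, 4, 4, 1] (15 cycles, including the fixed point 0).
Σ(ℓ_i−1) = 323−15 = 308; sign = (−1)^308 = +1.
Check: (123/323) = +1 by Zolotarev.

+1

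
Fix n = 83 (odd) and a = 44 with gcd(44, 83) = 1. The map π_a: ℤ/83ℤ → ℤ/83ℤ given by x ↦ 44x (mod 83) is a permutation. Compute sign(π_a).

+1

Orbit of 63 under x↦44x: [63, 33, 41, 61, 28, 70, 9]… (length divides ord_83(44)).
The orbit structure of x ↦ 44x mod 83: 3 orbits of sizes [41, 41, 1].
n − c = 83 − 3 = 80; sign = (−1)^80 = +1.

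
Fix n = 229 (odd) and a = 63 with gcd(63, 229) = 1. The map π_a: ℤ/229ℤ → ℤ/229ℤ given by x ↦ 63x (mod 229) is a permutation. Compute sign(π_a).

-1

Orbit of 204 under x↦63x: [204, 28, 161, 67, 99, 54, 196]… (length divides ord_229(63)).
The orbit structure of x ↦ 63x mod 229: 2 orbits of sizes [228, 1].
sign(π) = (−1)^{n − #cycles} = (−1)^{229−2} = (−1)^227 = -1.
Via Zolotarev, sign(π_{63}) = (63|229) = -1.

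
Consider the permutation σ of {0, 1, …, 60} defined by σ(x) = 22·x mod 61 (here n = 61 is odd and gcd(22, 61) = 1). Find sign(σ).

+1

Orbit of 42 under x↦22x: [42, 9, 15, 25, 1, 22, 57]… (length divides ord_61(22)).
π_22 has 5 disjoint cycles with lengths [15, 15, 15, 15, 1] on {0,…,60}.
n − c = 61 − 5 = 56; sign = (−1)^56 = +1.
Zolotarev: (22|61) = +1, matching the cycle-count sign.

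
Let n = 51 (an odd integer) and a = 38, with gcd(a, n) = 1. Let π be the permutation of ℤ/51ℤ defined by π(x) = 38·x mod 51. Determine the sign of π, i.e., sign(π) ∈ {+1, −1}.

Start at x=38: 38 → 16 → 47 → 1 → 38 (one orbit).
Cycle type of π: 4×12 + 2 + 1; total 14 cycles.
51 − 14 = 37 transpositions; sign(π) = (−1)^37 = -1.
Zolotarev: (38|51) = -1, matching the cycle-count sign.

-1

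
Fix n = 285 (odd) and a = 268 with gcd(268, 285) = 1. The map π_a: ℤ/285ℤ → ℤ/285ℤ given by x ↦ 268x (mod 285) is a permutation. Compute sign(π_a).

Trace 229: π^k(229) = [229, 97, 61, 103, 244, 127, 121] for k=0..6.
Cycle type of π: 36×6 + 18×3 + 4×3 + 1×3; total 15 cycles.
sign(π) = (−1)^{n − #cycles} = (−1)^{285−15} = (−1)^270 = +1.
Zolotarev: (268|285) = +1, matching the cycle-count sign.

+1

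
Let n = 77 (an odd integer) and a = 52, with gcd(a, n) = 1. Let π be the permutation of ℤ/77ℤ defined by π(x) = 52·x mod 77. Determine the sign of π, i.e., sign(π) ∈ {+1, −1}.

Start at x=23: 23 → 41 → 53 → 61 → 15 → 10 → 58 → … (one orbit).
Decompose π into cycles: lengths [30, 30, 10, 6, 1] (5 cycles, including the fixed point 0).
77 − 5 = 72 transpositions; sign(π) = (−1)^72 = +1.
(52|77)_J = +1 (Zolotarev's lemma cross-check).

+1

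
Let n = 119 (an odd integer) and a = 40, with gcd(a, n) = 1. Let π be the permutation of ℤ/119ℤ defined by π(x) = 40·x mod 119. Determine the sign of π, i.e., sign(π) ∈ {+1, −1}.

Start at x=82: 82 → 67 → 62 → 100 → 73 → 64 → 61 → … (one orbit).
5 cycles of lengths [48, 48, 16, 6, 1].
With 5 cycles on 119 points, sign = (−1)^{119−5} = +1.
Via Zolotarev, sign(π_{40}) = (40|119) = +1.

+1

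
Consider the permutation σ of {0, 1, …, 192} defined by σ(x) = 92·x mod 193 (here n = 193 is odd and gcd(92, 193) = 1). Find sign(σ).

Trace 134: π^k(134) = [134, 169, 108, 93, 64, 98, 138] for k=0..6.
Decompose π into cycles: lengths [96, 96, 1] (3 cycles, including the fixed point 0).
193 − 3 = 190 transpositions; sign(π) = (−1)^190 = +1.
(92|193)_J = +1 (Zolotarev's lemma cross-check).

+1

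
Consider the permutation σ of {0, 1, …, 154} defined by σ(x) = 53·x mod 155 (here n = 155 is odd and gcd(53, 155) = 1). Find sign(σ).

Start at x=147: 147 → 41 → 3 → 4 → 57 → 76 → 153 → … (one orbit).
π_53 has 5 disjoint cycles with lengths [60, 60, 30, 4, 1] on {0,…,154}.
Σ(ℓ_i−1) = 155−5 = 150; sign = (−1)^150 = +1.
The Jacobi symbol (53|155) = +1 (Zolotarev) agrees.

+1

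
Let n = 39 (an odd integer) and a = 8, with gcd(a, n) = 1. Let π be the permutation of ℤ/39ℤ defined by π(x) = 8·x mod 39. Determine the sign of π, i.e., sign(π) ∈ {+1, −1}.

Trace 5: π^k(5) = [5, 1, 8, 25] for k=0..3.
The orbit structure of x ↦ 8x mod 39: 11 orbits of sizes [4, 4, 4, 4, 4, 4, 4, 4, 4, 2, 1].
39 − 11 = 28 transpositions; sign(π) = (−1)^28 = +1.
(8|39)_J = +1 (Zolotarev's lemma cross-check).

+1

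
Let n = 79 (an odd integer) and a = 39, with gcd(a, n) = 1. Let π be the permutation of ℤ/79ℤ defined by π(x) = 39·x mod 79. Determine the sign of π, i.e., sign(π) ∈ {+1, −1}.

Start at x=3: 3 → 38 → 60 → 49 → 15 → 32 → 63 → … (one orbit).
Cycle lengths of π_39 on ℤ/79ℤ: [78, 1]; 2 cycles in total.
n − c = 79 − 2 = 77; sign = (−1)^77 = -1.

-1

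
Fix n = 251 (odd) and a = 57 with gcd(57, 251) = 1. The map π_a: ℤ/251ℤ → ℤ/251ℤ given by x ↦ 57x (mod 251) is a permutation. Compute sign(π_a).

Trace 202: π^k(202) = [202, 219, 184, 197, 185, 3, 171] for k=0..6.
π_57 has 2 disjoint cycles with lengths [250, 1] on {0,…,250}.
2 cycles on 251: each ℓ→(−1)^(ℓ−1), product (−1)^249 = -1.

-1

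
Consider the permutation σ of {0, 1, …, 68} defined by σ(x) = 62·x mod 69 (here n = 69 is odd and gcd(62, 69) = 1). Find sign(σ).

-1

Orbit of 26 under x↦62x: [26, 25, 32, 52, 50, 64, 35]… (length divides ord_69(62)).
The orbit structure of x ↦ 62x mod 69: 6 orbits of sizes [22, 22, 11, 11, 2, 1].
69 − 6 = 63 transpositions; sign(π) = (−1)^63 = -1.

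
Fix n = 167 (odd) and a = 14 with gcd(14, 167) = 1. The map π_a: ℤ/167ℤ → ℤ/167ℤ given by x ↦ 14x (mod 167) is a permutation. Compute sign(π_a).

Start at x=64: 64 → 61 → 19 → 99 → 50 → 32 → 114 → … (one orbit).
Cycle type of π: 83×2 + 1; total 3 cycles.
Σ(ℓ_i−1) = 167−3 = 164; sign = (−1)^164 = +1.

+1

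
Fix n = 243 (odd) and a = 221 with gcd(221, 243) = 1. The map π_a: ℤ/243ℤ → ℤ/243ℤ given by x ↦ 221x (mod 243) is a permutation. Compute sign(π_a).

-1

Start at x=224: 224 → 175 → 38 → 136 → 167 → 214 → 152 → … (one orbit).
Cycle type of π: 162 + 54 + 18 + 6 + 2 + 1; total 6 cycles.
With 6 cycles on 243 points, sign = (−1)^{243−6} = -1.
Zolotarev: (221|243) = -1, matching the cycle-count sign.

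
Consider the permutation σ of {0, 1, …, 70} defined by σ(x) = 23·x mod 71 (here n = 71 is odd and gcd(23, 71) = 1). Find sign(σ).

Start at x=39: 39 → 45 → 41 → 20 → 34 → 1 → 23 → … (one orbit).
6 cycles of lengths [14, 14, 14, 14, 14, 1].
71 − 6 = 65 transpositions; sign(π) = (−1)^65 = -1.

-1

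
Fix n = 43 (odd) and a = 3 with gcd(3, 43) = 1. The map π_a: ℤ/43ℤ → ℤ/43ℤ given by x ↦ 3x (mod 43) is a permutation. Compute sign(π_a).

Trace 36: π^k(36) = [36, 22, 23, 26, 35, 19, 14] for k=0..6.
Cycle lengths of π_3 on ℤ/43ℤ: [42, 1]; 2 cycles in total.
43 − 2 = 41 transpositions; sign(π) = (−1)^41 = -1.

-1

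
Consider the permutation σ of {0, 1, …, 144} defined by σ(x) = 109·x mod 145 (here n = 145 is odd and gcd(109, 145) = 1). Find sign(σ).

Start at x=81: 81 → 129 → 141 → 144 → 36 → 9 → 111 → … (one orbit).
Decompose π into cycles: lengths [14, 14, 14, 14, 14, 14, 14, 14, 14, 14, 2, 2, 1] (13 cycles, including the fixed point 0).
Σ(ℓ_i−1) = 145−13 = 132; sign = (−1)^132 = +1.

+1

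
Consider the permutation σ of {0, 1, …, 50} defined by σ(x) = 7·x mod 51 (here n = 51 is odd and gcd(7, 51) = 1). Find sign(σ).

-1

Orbit of 7 under x↦7x: [7, 49, 37, 4, 28, 43, 46]… (length divides ord_51(7)).
Cycle type of π: 16×3 + 1×3; total 6 cycles.
6 cycles on 51: each ℓ→(−1)^(ℓ−1), product (−1)^45 = -1.
(7|51)_J = -1 (Zolotarev's lemma cross-check).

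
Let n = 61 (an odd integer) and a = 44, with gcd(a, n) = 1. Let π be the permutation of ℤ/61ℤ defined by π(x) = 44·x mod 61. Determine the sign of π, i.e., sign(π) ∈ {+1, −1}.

-1

Start at x=56: 56 → 24 → 19 → 43 → 1 → 44 → 45 → … (one orbit).
π_44 has 2 disjoint cycles with lengths [60, 1] on {0,…,60}.
With 2 cycles on 61 points, sign = (−1)^{61−2} = -1.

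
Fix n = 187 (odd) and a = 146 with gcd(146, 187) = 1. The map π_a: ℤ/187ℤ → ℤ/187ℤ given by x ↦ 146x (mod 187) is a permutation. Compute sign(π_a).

Start at x=155: 155 → 3 → 64 → 181 → 59 → 12 → 69 → … (one orbit).
π_146 has 6 disjoint cycles with lengths [80, 80, 16, 5, 5, 1] on {0,…,186}.
Σ(ℓ_i−1) = 187−6 = 181; sign = (−1)^181 = -1.
(146|187)_J = -1 (Zolotarev's lemma cross-check).

-1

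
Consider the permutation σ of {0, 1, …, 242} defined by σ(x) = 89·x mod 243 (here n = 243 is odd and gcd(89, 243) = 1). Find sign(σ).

-1

Start at x=224: 224 → 10 → 161 → 235 → 17 → 55 → 35 → … (one orbit).
14 cycles of lengths [54, 54, 54, 18, 18, 18, 6, 6, 6, 2, 2, 2, 2, 1].
n − c = 243 − 14 = 229; sign = (−1)^229 = -1.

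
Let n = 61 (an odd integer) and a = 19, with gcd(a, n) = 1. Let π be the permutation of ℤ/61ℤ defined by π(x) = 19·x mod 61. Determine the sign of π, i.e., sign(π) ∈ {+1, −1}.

+1

Start at x=13: 13 → 3 → 57 → 46 → 20 → 14 → 22 → … (one orbit).
The orbit structure of x ↦ 19x mod 61: 3 orbits of sizes [30, 30, 1].
3 cycles on 61: each ℓ→(−1)^(ℓ−1), product (−1)^58 = +1.
Via Zolotarev, sign(π_{19}) = (19|61) = +1.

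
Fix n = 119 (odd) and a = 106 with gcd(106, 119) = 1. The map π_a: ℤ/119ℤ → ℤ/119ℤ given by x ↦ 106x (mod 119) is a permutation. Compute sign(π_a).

Trace 64: π^k(64) = [64, 1, 106, 50] for k=0..3.
35 cycles of lengths [4, 4, 4, 4, 4, 4, 4, 4, 4, 4, 4, 4, 4, 4, 4, 4, 4, 4, 4, 4, 4, 4, 4, 4, 4, 4, 4, 4, 1, 1, 1, 1, 1, 1, 1].
Σ(ℓ_i−1) = 119−35 = 84; sign = (−1)^84 = +1.
Zolotarev: (106|119) = +1, matching the cycle-count sign.

+1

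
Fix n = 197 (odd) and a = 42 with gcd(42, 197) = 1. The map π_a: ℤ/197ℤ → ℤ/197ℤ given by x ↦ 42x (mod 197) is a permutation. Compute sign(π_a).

Trace 132: π^k(132) = [132, 28, 191, 142, 54, 101, 105] for k=0..6.
The orbit structure of x ↦ 42x mod 197: 5 orbits of sizes [49, 49, 49, 49, 1].
197 − 5 = 192 transpositions; sign(π) = (−1)^192 = +1.
The Jacobi symbol (42|197) = +1 (Zolotarev) agrees.

+1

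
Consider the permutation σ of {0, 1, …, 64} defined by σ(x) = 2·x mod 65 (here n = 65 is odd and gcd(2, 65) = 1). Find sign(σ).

Start at x=2: 2 → 4 → 8 → 16 → 32 → 64 → 63 → … (one orbit).
Cycle lengths of π_2 on ℤ/65ℤ: [12, 12, 12, 12, 12, 4, 1]; 7 cycles in total.
n − c = 65 − 7 = 58; sign = (−1)^58 = +1.

+1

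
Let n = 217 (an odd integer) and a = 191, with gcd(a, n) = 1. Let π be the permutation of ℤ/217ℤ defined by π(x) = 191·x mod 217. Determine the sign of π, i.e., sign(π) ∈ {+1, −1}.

+1

Trace 25: π^k(25) = [25, 1, 191] for k=0..2.
The orbit structure of x ↦ 191x mod 217: 73 orbits of sizes [3, 3, 3, 3, 3, 3, 3, 3, 3, 3, 3, 3, 3, 3, 3, 3, 3, 3, 3, 3, 3, 3, 3, 3, 3, 3, 3, 3, 3, 3, 3, 3, 3, 3, 3, 3, 3, 3, 3, 3, 3, 3, 3, 3, 3, 3, 3, 3, 3, 3, 3, 3, 3, 3, 3, 3, 3, 3, 3, 3, 3, 3, 3, 3, 3, 3, 3, 3, 3, 3, 3, 3, 1].
73 cycles on 217: each ℓ→(−1)^(ℓ−1), product (−1)^144 = +1.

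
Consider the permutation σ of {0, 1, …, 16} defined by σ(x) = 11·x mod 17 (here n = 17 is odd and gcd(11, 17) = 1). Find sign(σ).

Orbit of 1 under x↦11x: [1, 11, 2, 5, 4, 10, 8]… (length divides ord_17(11)).
π_11 has 2 disjoint cycles with lengths [16, 1] on {0,…,16}.
With 2 cycles on 17 points, sign = (−1)^{17−2} = -1.

-1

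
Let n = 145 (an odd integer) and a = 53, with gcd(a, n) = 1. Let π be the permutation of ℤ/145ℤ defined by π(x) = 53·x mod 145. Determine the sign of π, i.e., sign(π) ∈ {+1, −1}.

Trace 23: π^k(23) = [23, 59, 82, 141, 78, 74, 7] for k=0..6.
Decompose π into cycles: lengths [28, 28, 28, 28, 7, 7, 7, 7, 4, 1] (10 cycles, including the fixed point 0).
With 10 cycles on 145 points, sign = (−1)^{145−10} = -1.

-1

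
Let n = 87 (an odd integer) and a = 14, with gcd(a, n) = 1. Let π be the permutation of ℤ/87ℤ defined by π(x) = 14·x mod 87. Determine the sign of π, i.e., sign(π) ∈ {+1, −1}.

+1

Start at x=67: 67 → 68 → 82 → 17 → 64 → 26 → 16 → … (one orbit).
5 cycles of lengths [28, 28, 28, 2, 1].
Σ(ℓ_i−1) = 87−5 = 82; sign = (−1)^82 = +1.
The Jacobi symbol (14|87) = +1 (Zolotarev) agrees.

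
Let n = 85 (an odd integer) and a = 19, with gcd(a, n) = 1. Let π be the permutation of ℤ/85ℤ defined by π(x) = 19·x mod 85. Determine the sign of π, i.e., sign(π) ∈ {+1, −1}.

Trace 21: π^k(21) = [21, 59, 16, 49, 81, 9, 1] for k=0..6.
Cycle type of π: 8×10 + 2×2 + 1; total 13 cycles.
n − c = 85 − 13 = 72; sign = (−1)^72 = +1.

+1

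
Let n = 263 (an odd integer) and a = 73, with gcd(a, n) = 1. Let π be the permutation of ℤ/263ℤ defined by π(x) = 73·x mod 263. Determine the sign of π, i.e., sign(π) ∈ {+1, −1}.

-1

Trace 251: π^k(251) = [251, 176, 224, 46, 202, 18, 262] for k=0..6.
π_73 has 2 disjoint cycles with lengths [262, 1] on {0,…,262}.
With 2 cycles on 263 points, sign = (−1)^{263−2} = -1.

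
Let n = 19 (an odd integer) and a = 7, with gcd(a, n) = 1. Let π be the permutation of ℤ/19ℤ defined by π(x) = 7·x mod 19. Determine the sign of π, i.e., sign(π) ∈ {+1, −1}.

+1

Trace 1: π^k(1) = [1, 7, 11] for k=0..2.
The orbit structure of x ↦ 7x mod 19: 7 orbits of sizes [3, 3, 3, 3, 3, 3, 1].
sign(π) = (−1)^{n − #cycles} = (−1)^{19−7} = (−1)^12 = +1.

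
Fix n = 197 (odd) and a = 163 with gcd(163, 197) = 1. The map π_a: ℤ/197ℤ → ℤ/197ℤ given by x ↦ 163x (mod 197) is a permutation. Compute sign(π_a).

Start at x=53: 53 → 168 → 1 → 163 → 171 → 96 → 85 → … (one orbit).
3 cycles of lengths [98, 98, 1].
197 − 3 = 194 transpositions; sign(π) = (−1)^194 = +1.

+1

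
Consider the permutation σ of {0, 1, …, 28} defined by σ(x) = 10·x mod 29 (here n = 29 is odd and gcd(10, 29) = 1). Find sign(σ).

Start at x=9: 9 → 3 → 1 → 10 → 13 → 14 → 24 → … (one orbit).
The orbit structure of x ↦ 10x mod 29: 2 orbits of sizes [28, 1].
29 − 2 = 27 transpositions; sign(π) = (−1)^27 = -1.
Via Zolotarev, sign(π_{10}) = (10|29) = -1.

-1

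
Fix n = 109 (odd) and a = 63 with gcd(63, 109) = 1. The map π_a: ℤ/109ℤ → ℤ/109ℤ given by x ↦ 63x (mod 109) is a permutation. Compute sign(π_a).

+1

Trace 1: π^k(1) = [1, 63, 45] for k=0..2.
π_63 has 37 disjoint cycles with lengths [3, 3, 3, 3, 3, 3, 3, 3, 3, 3, 3, 3, 3, 3, 3, 3, 3, 3, 3, 3, 3, 3, 3, 3, 3, 3, 3, 3, 3, 3, 3, 3, 3, 3, 3, 3, 1] on {0,…,108}.
With 37 cycles on 109 points, sign = (−1)^{109−37} = +1.
(63|109)_J = +1 (Zolotarev's lemma cross-check).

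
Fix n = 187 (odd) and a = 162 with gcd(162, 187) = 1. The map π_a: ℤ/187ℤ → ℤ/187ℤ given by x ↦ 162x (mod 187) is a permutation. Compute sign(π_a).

Start at x=115: 115 → 117 → 67 → 8 → 174 → 138 → 103 → … (one orbit).
π_162 has 8 disjoint cycles with lengths [40, 40, 40, 40, 10, 8, 8, 1] on {0,…,186}.
With 8 cycles on 187 points, sign = (−1)^{187−8} = -1.

-1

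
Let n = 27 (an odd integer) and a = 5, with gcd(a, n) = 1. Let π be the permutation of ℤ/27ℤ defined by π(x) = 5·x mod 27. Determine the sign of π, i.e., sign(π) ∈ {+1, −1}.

-1

Orbit of 25 under x↦5x: [25, 17, 4, 20, 19, 14, 16]… (length divides ord_27(5)).
Cycle type of π: 18 + 6 + 2 + 1; total 4 cycles.
With 4 cycles on 27 points, sign = (−1)^{27−4} = -1.
Via Zolotarev, sign(π_{5}) = (5|27) = -1.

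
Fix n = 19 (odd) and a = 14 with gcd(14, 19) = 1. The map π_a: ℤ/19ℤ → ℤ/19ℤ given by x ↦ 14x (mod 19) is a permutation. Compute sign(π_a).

Start at x=13: 13 → 11 → 2 → 9 → 12 → 16 → 15 → … (one orbit).
π_14 has 2 disjoint cycles with lengths [18, 1] on {0,…,18}.
With 2 cycles on 19 points, sign = (−1)^{19−2} = -1.
(14|19)_J = -1 (Zolotarev's lemma cross-check).

-1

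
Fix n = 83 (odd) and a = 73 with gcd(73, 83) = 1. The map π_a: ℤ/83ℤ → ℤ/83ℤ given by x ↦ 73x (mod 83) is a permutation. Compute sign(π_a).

-1

Start at x=47: 47 → 28 → 52 → 61 → 54 → 41 → 5 → … (one orbit).
The orbit structure of x ↦ 73x mod 83: 2 orbits of sizes [82, 1].
Σ(ℓ_i−1) = 83−2 = 81; sign = (−1)^81 = -1.
Via Zolotarev, sign(π_{73}) = (73|83) = -1.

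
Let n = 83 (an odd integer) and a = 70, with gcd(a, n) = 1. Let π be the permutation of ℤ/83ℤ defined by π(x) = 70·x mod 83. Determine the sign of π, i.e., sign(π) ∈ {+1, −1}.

Start at x=27: 27 → 64 → 81 → 26 → 77 → 78 → 65 → … (one orbit).
Cycle type of π: 41×2 + 1; total 3 cycles.
n − c = 83 − 3 = 80; sign = (−1)^80 = +1.

+1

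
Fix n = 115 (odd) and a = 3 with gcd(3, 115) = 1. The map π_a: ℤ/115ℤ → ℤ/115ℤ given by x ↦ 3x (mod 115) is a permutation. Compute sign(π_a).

-1

Start at x=36: 36 → 108 → 94 → 52 → 41 → 8 → 24 → … (one orbit).
π_3 has 6 disjoint cycles with lengths [44, 44, 11, 11, 4, 1] on {0,…,114}.
n − c = 115 − 6 = 109; sign = (−1)^109 = -1.
Check: (3/115) = -1 by Zolotarev.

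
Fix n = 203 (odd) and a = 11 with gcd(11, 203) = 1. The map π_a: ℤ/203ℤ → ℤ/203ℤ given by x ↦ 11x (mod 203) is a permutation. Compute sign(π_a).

Orbit of 46 under x↦11x: [46, 100, 85, 123, 135, 64, 95]… (length divides ord_203(11)).
π_11 has 6 disjoint cycles with lengths [84, 84, 28, 3, 3, 1] on {0,…,202}.
Σ(ℓ_i−1) = 203−6 = 197; sign = (−1)^197 = -1.
Via Zolotarev, sign(π_{11}) = (11|203) = -1.

-1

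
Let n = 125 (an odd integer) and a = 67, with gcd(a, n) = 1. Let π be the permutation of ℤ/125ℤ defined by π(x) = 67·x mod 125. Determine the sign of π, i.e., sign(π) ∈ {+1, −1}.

-1

Start at x=114: 114 → 13 → 121 → 107 → 44 → 73 → 16 → … (one orbit).
The orbit structure of x ↦ 67x mod 125: 4 orbits of sizes [100, 20, 4, 1].
With 4 cycles on 125 points, sign = (−1)^{125−4} = -1.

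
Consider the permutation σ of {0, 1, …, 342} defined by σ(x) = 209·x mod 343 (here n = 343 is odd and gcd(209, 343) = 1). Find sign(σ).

Orbit of 260 under x↦209x: [260, 146, 330, 27, 155, 153, 78]… (length divides ord_343(209)).
Decompose π into cycles: lengths [98, 98, 98, 14, 14, 14, 2, 2, 2, 1] (10 cycles, including the fixed point 0).
343 − 10 = 333 transpositions; sign(π) = (−1)^333 = -1.
The Jacobi symbol (209|343) = -1 (Zolotarev) agrees.

-1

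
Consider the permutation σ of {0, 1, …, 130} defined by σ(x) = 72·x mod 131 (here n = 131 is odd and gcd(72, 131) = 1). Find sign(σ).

Trace 28: π^k(28) = [28, 51, 4, 26, 38, 116, 99] for k=0..6.
Cycle type of π: 130 + 1; total 2 cycles.
2 cycles on 131: each ℓ→(−1)^(ℓ−1), product (−1)^129 = -1.
Zolotarev: (72|131) = -1, matching the cycle-count sign.

-1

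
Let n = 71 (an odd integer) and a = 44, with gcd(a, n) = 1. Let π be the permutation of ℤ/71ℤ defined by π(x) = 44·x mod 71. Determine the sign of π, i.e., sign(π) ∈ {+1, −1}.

Orbit of 48 under x↦44x: [48, 53, 60, 13, 4, 34, 5]… (length divides ord_71(44)).
π_44 has 2 disjoint cycles with lengths [70, 1] on {0,…,70}.
71 − 2 = 69 transpositions; sign(π) = (−1)^69 = -1.

-1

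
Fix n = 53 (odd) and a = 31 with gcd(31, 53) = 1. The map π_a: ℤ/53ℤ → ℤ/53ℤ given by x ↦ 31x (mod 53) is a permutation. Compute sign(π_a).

Start at x=51: 51 → 44 → 39 → 43 → 8 → 36 → 3 → … (one orbit).
Cycle type of π: 52 + 1; total 2 cycles.
53 − 2 = 51 transpositions; sign(π) = (−1)^51 = -1.
Check: (31/53) = -1 by Zolotarev.

-1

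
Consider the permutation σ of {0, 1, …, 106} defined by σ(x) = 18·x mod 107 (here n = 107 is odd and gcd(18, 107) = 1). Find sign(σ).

Trace 79: π^k(79) = [79, 31, 23, 93, 69, 65, 100] for k=0..6.
2 cycles of lengths [106, 1].
Σ(ℓ_i−1) = 107−2 = 105; sign = (−1)^105 = -1.

-1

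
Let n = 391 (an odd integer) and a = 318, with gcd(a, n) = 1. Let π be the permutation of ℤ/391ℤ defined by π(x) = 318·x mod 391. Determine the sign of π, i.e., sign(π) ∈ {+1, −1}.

+1

Orbit of 220 under x↦318x: [220, 362, 162, 295, 361, 235, 49]… (length divides ord_391(318)).
The orbit structure of x ↦ 318x mod 391: 5 orbits of sizes [176, 176, 22, 16, 1].
n − c = 391 − 5 = 386; sign = (−1)^386 = +1.
Zolotarev: (318|391) = +1, matching the cycle-count sign.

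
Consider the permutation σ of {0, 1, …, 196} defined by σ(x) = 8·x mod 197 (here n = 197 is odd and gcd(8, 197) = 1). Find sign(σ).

Trace 27: π^k(27) = [27, 19, 152, 34, 75, 9, 72] for k=0..6.
The orbit structure of x ↦ 8x mod 197: 2 orbits of sizes [196, 1].
2 cycles on 197: each ℓ→(−1)^(ℓ−1), product (−1)^195 = -1.
Check: (8/197) = -1 by Zolotarev.

-1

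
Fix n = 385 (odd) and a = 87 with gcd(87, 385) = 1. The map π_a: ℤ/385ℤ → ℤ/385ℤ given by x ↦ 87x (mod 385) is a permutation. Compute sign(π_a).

-1

Start at x=87: 87 → 254 → 153 → 221 → 362 → 309 → 318 → … (one orbit).
The orbit structure of x ↦ 87x mod 385: 50 orbits of sizes [12, 12, 12, 12, 12, 12, 12, 12, 12, 12, 12, 12, 12, 12, 12, 12, 12, 12, 12, 12, 12, 12, 6, 6, 6, 6, 6, 6, 6, 6, 6, 6, 6, 4, 4, 4, 4, 4, 4, 4, 4, 4, 4, 4, 2, 2, 2, 2, 2, 1].
With 50 cycles on 385 points, sign = (−1)^{385−50} = -1.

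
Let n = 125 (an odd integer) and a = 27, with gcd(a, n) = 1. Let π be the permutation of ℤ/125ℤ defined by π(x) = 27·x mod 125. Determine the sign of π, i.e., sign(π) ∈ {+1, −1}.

Start at x=86: 86 → 72 → 69 → 113 → 51 → 2 → 54 → … (one orbit).
4 cycles of lengths [100, 20, 4, 1].
4 cycles on 125: each ℓ→(−1)^(ℓ−1), product (−1)^121 = -1.
The Jacobi symbol (27|125) = -1 (Zolotarev) agrees.

-1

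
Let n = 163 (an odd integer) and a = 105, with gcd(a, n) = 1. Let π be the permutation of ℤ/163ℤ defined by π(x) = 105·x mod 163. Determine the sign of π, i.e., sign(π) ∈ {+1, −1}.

-1

Trace 162: π^k(162) = [162, 58, 59, 1, 105, 104] for k=0..5.
π_105 has 28 disjoint cycles with lengths [6, 6, 6, 6, 6, 6, 6, 6, 6, 6, 6, 6, 6, 6, 6, 6, 6, 6, 6, 6, 6, 6, 6, 6, 6, 6, 6, 1] on {0,…,162}.
sign(π) = (−1)^{n − #cycles} = (−1)^{163−28} = (−1)^135 = -1.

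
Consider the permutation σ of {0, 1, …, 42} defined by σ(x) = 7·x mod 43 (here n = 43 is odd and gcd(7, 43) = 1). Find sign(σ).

Trace 37: π^k(37) = [37, 1, 7, 6, 42, 36] for k=0..5.
Cycle type of π: 6×7 + 1; total 8 cycles.
8 cycles on 43: each ℓ→(−1)^(ℓ−1), product (−1)^35 = -1.

-1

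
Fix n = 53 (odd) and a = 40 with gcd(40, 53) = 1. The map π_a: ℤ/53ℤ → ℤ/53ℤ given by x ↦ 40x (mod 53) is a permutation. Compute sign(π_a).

+1

Trace 52: π^k(52) = [52, 13, 43, 24, 6, 28, 7] for k=0..6.
The orbit structure of x ↦ 40x mod 53: 3 orbits of sizes [26, 26, 1].
n − c = 53 − 3 = 50; sign = (−1)^50 = +1.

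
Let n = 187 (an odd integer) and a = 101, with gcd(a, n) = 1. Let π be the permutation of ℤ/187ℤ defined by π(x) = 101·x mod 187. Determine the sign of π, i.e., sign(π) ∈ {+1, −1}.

-1

Start at x=69: 69 → 50 → 1 → 101 → 103 → 118 → 137 → … (one orbit).
The orbit structure of x ↦ 101x mod 187: 26 orbits of sizes [10, 10, 10, 10, 10, 10, 10, 10, 10, 10, 10, 10, 10, 10, 10, 10, 10, 2, 2, 2, 2, 2, 2, 2, 2, 1].
26 cycles on 187: each ℓ→(−1)^(ℓ−1), product (−1)^161 = -1.
Zolotarev: (101|187) = -1, matching the cycle-count sign.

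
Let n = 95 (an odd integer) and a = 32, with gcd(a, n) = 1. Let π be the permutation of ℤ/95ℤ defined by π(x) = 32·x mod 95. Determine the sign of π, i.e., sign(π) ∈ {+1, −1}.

+1

Start at x=4: 4 → 33 → 11 → 67 → 54 → 18 → 6 → … (one orbit).
5 cycles of lengths [36, 36, 18, 4, 1].
n − c = 95 − 5 = 90; sign = (−1)^90 = +1.
Zolotarev: (32|95) = +1, matching the cycle-count sign.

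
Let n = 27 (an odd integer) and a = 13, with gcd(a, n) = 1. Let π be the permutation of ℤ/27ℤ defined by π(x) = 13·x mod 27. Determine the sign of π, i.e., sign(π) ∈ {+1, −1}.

+1

Orbit of 19 under x↦13x: [19, 4, 25, 1, 13, 7, 10]… (length divides ord_27(13)).
Cycle lengths of π_13 on ℤ/27ℤ: [9, 9, 3, 3, 1, 1, 1]; 7 cycles in total.
n − c = 27 − 7 = 20; sign = (−1)^20 = +1.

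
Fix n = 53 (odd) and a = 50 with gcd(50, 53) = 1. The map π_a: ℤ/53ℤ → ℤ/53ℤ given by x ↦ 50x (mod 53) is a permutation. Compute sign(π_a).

Trace 2: π^k(2) = [2, 47, 18, 52, 3, 44, 27] for k=0..6.
The orbit structure of x ↦ 50x mod 53: 2 orbits of sizes [52, 1].
sign(π) = (−1)^{n − #cycles} = (−1)^{53−2} = (−1)^51 = -1.

-1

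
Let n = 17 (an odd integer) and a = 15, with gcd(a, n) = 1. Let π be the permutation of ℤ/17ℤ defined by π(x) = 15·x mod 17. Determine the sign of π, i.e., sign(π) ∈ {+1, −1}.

Trace 15: π^k(15) = [15, 4, 9, 16, 2, 13, 8] for k=0..6.
π_15 has 3 disjoint cycles with lengths [8, 8, 1] on {0,…,16}.
17 − 3 = 14 transpositions; sign(π) = (−1)^14 = +1.
Via Zolotarev, sign(π_{15}) = (15|17) = +1.

+1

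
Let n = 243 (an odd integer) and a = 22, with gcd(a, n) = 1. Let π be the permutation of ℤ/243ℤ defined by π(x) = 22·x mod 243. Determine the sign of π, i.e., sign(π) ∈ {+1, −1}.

+1

Trace 40: π^k(40) = [40, 151, 163, 184, 160, 118, 166] for k=0..6.
Cycle type of π: 81×2 + 27×2 + 9×2 + 3×2 + 1×3; total 11 cycles.
11 cycles on 243: each ℓ→(−1)^(ℓ−1), product (−1)^232 = +1.
(22|243)_J = +1 (Zolotarev's lemma cross-check).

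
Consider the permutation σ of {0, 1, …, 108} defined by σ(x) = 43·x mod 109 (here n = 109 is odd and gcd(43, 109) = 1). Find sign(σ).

Start at x=16: 16 → 34 → 45 → 82 → 38 → 108 → 66 → … (one orbit).
Cycle lengths of π_43 on ℤ/109ℤ: [18, 18, 18, 18, 18, 18, 1]; 7 cycles in total.
n − c = 109 − 7 = 102; sign = (−1)^102 = +1.

+1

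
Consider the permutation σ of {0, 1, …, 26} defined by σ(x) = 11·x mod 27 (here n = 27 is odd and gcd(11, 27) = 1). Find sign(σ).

Orbit of 13 under x↦11x: [13, 8, 7, 23, 10, 2, 22]… (length divides ord_27(11)).
π_11 has 4 disjoint cycles with lengths [18, 6, 2, 1] on {0,…,26}.
sign(π) = (−1)^{n − #cycles} = (−1)^{27−4} = (−1)^23 = -1.

-1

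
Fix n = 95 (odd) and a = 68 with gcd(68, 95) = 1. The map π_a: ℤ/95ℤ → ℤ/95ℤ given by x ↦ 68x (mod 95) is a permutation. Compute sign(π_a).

Trace 64: π^k(64) = [64, 77, 11, 83, 39, 87, 26] for k=0..6.
Cycle lengths of π_68 on ℤ/95ℤ: [12, 12, 12, 12, 12, 12, 4, 3, 3, 3, 3, 3, 3, 1]; 14 cycles in total.
sign(π) = (−1)^{n − #cycles} = (−1)^{95−14} = (−1)^81 = -1.
(68|95)_J = -1 (Zolotarev's lemma cross-check).

-1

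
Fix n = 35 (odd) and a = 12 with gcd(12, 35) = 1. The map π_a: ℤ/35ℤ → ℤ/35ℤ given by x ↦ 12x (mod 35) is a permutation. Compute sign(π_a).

Start at x=4: 4 → 13 → 16 → 17 → 29 → 33 → 11 → … (one orbit).
π_12 has 5 disjoint cycles with lengths [12, 12, 6, 4, 1] on {0,…,34}.
Σ(ℓ_i−1) = 35−5 = 30; sign = (−1)^30 = +1.
Via Zolotarev, sign(π_{12}) = (12|35) = +1.

+1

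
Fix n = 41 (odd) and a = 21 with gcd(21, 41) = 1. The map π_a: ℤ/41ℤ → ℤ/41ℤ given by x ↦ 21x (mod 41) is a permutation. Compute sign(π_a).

+1

Start at x=18: 18 → 9 → 25 → 33 → 37 → 39 → 40 → … (one orbit).
Decompose π into cycles: lengths [20, 20, 1] (3 cycles, including the fixed point 0).
With 3 cycles on 41 points, sign = (−1)^{41−3} = +1.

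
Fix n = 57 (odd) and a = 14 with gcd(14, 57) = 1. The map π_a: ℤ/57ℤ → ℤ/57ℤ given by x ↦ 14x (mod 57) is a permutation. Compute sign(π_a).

Trace 2: π^k(2) = [2, 28, 50, 16, 53, 1, 14] for k=0..6.
Cycle type of π: 18×3 + 2 + 1; total 5 cycles.
With 5 cycles on 57 points, sign = (−1)^{57−5} = +1.
Via Zolotarev, sign(π_{14}) = (14|57) = +1.

+1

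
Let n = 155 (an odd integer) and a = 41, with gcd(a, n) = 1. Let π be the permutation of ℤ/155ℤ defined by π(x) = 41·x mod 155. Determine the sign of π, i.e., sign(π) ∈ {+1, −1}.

Trace 81: π^k(81) = [81, 66, 71, 121, 1, 41, 131] for k=0..6.
15 cycles of lengths [15, 15, 15, 15, 15, 15, 15, 15, 15, 15, 1, 1, 1, 1, 1].
Σ(ℓ_i−1) = 155−15 = 140; sign = (−1)^140 = +1.

+1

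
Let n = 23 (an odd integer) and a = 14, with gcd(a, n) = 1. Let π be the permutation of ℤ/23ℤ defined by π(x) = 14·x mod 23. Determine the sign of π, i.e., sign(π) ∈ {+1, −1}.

-1

Start at x=12: 12 → 7 → 6 → 15 → 3 → 19 → 13 → … (one orbit).
Cycle type of π: 22 + 1; total 2 cycles.
23 − 2 = 21 transpositions; sign(π) = (−1)^21 = -1.
Zolotarev: (14|23) = -1, matching the cycle-count sign.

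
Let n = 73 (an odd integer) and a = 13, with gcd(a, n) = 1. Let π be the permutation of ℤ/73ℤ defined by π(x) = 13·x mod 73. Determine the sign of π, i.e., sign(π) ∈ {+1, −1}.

Start at x=10: 10 → 57 → 11 → 70 → 34 → 4 → 52 → … (one orbit).
2 cycles of lengths [72, 1].
Σ(ℓ_i−1) = 73−2 = 71; sign = (−1)^71 = -1.

-1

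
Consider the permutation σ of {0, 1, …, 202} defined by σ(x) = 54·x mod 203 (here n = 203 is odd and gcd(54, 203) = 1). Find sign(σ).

Start at x=20: 20 → 65 → 59 → 141 → 103 → 81 → 111 → … (one orbit).
π_54 has 10 disjoint cycles with lengths [42, 42, 42, 42, 7, 7, 7, 7, 6, 1] on {0,…,202}.
10 cycles on 203: each ℓ→(−1)^(ℓ−1), product (−1)^193 = -1.

-1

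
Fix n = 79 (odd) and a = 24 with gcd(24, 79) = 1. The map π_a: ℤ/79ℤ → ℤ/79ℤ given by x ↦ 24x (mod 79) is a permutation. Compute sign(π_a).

-1

Orbit of 56 under x↦24x: [56, 1, 24, 23, 78, 55]… (length divides ord_79(24)).
Decompose π into cycles: lengths [6, 6, 6, 6, 6, 6, 6, 6, 6, 6, 6, 6, 6, 1] (14 cycles, including the fixed point 0).
14 cycles on 79: each ℓ→(−1)^(ℓ−1), product (−1)^65 = -1.
The Jacobi symbol (24|79) = -1 (Zolotarev) agrees.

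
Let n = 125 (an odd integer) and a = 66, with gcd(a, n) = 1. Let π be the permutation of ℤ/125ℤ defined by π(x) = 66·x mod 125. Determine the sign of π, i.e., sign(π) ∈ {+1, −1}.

Trace 86: π^k(86) = [86, 51, 116, 31, 46, 36, 1] for k=0..6.
π_66 has 13 disjoint cycles with lengths [25, 25, 25, 25, 5, 5, 5, 5, 1, 1, 1, 1, 1] on {0,…,124}.
13 cycles on 125: each ℓ→(−1)^(ℓ−1), product (−1)^112 = +1.
Via Zolotarev, sign(π_{66}) = (66|125) = +1.

+1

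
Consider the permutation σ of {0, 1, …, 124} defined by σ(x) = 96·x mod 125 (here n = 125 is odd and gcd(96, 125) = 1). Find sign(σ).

+1

Orbit of 61 under x↦96x: [61, 106, 51, 21, 16, 36, 81]… (length divides ord_125(96)).
Cycle lengths of π_96 on ℤ/125ℤ: [25, 25, 25, 25, 5, 5, 5, 5, 1, 1, 1, 1, 1]; 13 cycles in total.
With 13 cycles on 125 points, sign = (−1)^{125−13} = +1.
Zolotarev: (96|125) = +1, matching the cycle-count sign.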